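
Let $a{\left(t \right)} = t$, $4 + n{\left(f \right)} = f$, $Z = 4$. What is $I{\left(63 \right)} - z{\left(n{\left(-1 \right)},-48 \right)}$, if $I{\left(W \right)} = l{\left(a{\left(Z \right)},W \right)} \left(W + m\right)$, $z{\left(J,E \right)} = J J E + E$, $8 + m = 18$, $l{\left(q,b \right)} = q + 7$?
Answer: $2051$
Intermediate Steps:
$n{\left(f \right)} = -4 + f$
$l{\left(q,b \right)} = 7 + q$
$m = 10$ ($m = -8 + 18 = 10$)
$z{\left(J,E \right)} = E + E J^{2}$ ($z{\left(J,E \right)} = J^{2} E + E = E J^{2} + E = E + E J^{2}$)
$I{\left(W \right)} = 110 + 11 W$ ($I{\left(W \right)} = \left(7 + 4\right) \left(W + 10\right) = 11 \left(10 + W\right) = 110 + 11 W$)
$I{\left(63 \right)} - z{\left(n{\left(-1 \right)},-48 \right)} = \left(110 + 11 \cdot 63\right) - - 48 \left(1 + \left(-4 - 1\right)^{2}\right) = \left(110 + 693\right) - - 48 \left(1 + \left(-5\right)^{2}\right) = 803 - - 48 \left(1 + 25\right) = 803 - \left(-48\right) 26 = 803 - -1248 = 803 + 1248 = 2051$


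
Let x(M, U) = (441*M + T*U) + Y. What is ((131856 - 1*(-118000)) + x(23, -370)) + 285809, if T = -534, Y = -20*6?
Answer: 743268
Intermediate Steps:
Y = -120
x(M, U) = -120 - 534*U + 441*M (x(M, U) = (441*M - 534*U) - 120 = (-534*U + 441*M) - 120 = -120 - 534*U + 441*M)
((131856 - 1*(-118000)) + x(23, -370)) + 285809 = ((131856 - 1*(-118000)) + (-120 - 534*(-370) + 441*23)) + 285809 = ((131856 + 118000) + (-120 + 197580 + 10143)) + 285809 = (249856 + 207603) + 285809 = 457459 + 285809 = 743268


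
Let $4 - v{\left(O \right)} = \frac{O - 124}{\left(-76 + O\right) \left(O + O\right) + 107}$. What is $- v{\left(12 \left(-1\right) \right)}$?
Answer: $- \frac{9012}{2219} \approx -4.0613$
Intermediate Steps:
$v{\left(O \right)} = 4 - \frac{-124 + O}{107 + 2 O \left(-76 + O\right)}$ ($v{\left(O \right)} = 4 - \frac{O - 124}{\left(-76 + O\right) \left(O + O\right) + 107} = 4 - \frac{-124 + O}{\left(-76 + O\right) 2 O + 107} = 4 - \frac{-124 + O}{2 O \left(-76 + O\right) + 107} = 4 - \frac{-124 + O}{107 + 2 O \left(-76 + O\right)}$)
$- v{\left(12 \left(-1\right) \right)} = - \frac{552 - 609 \cdot 12 \left(-1\right) + 8 \left(12 \left(-1\right)\right)^{2}}{107 - 152 \cdot 12 \left(-1\right) + 2 \left(12 \left(-1\right)\right)^{2}} = - \frac{552 - -7308 + 8 \left(-12\right)^{2}}{107 - -1824 + 2 \left(-12\right)^{2}} = - \frac{552 + 7308 + 8 \cdot 144}{107 + 1824 + 2 \cdot 144} = - \frac{552 + 7308 + 1152}{107 + 1824 + 288} = - \frac{9012}{2219}$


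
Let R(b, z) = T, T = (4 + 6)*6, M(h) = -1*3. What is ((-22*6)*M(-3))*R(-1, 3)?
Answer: 23760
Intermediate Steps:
M(h) = -3
T = 60 (T = 10*6 = 60)
R(b, z) = 60
((-22*6)*M(-3))*R(-1, 3) = (-22*6*(-3))*60 = -132*(-3)*60 = 396*60 = 23760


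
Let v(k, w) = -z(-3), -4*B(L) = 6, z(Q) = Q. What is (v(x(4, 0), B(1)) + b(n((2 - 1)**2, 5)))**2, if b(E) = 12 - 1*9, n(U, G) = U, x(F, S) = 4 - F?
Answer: 36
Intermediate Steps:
B(L) = -3/2 (B(L) = -1/4*6 = -3/2)
v(k, w) = 3 (v(k, w) = -1*(-3) = 3)
b(E) = 3 (b(E) = 12 - 9 = 3)
(v(x(4, 0), B(1)) + b(n((2 - 1)**2, 5)))**2 = (3 + 3)**2 = 6**2 = 36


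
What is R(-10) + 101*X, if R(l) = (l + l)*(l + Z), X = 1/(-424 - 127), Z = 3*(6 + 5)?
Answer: -253561/551 ≈ -460.18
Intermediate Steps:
Z = 33 (Z = 3*11 = 33)
X = -1/551 (X = 1/(-551) = -1/551 ≈ -0.0018149)
R(l) = 2*l*(33 + l) (R(l) = (l + l)*(l + 33) = (2*l)*(33 + l) = 2*l*(33 + l))
R(-10) + 101*X = 2*(-10)*(33 - 10) + 101*(-1/551) = 2*(-10)*23 - 101/551 = -460 - 101/551 = -253561/551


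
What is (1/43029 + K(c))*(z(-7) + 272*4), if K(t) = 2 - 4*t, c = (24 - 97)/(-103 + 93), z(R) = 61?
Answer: -2241292637/71715 ≈ -31253.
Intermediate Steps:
c = 73/10 (c = -73/(-10) = -73*(-⅒) = 73/10 ≈ 7.3000)
(1/43029 + K(c))*(z(-7) + 272*4) = (1/43029 + (2 - 4*73/10))*(61 + 272*4) = (1/43029 + (2 - 146/5))*(61 + 1088) = (1/43029 - 136/5)*1149 = -5851939/215145*1149 = -2241292637/71715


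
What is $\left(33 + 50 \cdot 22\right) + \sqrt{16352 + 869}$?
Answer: $1133 + \sqrt{17221} \approx 1264.2$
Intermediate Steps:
$\left(33 + 50 \cdot 22\right) + \sqrt{16352 + 869} = \left(33 + 1100\right) + \sqrt{17221} = 1133 + \sqrt{17221}$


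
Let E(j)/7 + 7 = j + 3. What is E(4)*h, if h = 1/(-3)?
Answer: 0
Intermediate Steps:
E(j) = -28 + 7*j (E(j) = -49 + 7*(j + 3) = -49 + 7*(3 + j) = -49 + (21 + 7*j) = -28 + 7*j)
h = -1/3 ≈ -0.33333
E(4)*h = (-28 + 7*4)*(-1/3) = (-28 + 28)*(-1/3) = 0*(-1/3) = 0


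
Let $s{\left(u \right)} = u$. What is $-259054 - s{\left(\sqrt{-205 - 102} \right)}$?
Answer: $-259054 - i \sqrt{307} \approx -2.5905 \cdot 10^{5} - 17.521 i$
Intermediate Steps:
$-259054 - s{\left(\sqrt{-205 - 102} \right)} = -259054 - \sqrt{-205 - 102} = -259054 - \sqrt{-307} = -259054 - i \sqrt{307}$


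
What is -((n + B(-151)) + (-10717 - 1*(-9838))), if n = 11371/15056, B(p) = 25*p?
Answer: 70059253/15056 ≈ 4653.2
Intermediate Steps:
n = 11371/15056 (n = 11371*(1/15056) = 11371/15056 ≈ 0.75525)
-((n + B(-151)) + (-10717 - 1*(-9838))) = -((11371/15056 + 25*(-151)) + (-10717 - 1*(-9838))) = -((11371/15056 - 3775) + (-10717 + 9838)) = -(-56825029/15056 - 879) = -1*(-70059253/15056) = 70059253/15056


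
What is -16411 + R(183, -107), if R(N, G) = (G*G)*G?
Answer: -1241454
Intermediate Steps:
R(N, G) = G³ (R(N, G) = G²*G = G³)
-16411 + R(183, -107) = -16411 + (-107)³ = -16411 - 1225043 = -1241454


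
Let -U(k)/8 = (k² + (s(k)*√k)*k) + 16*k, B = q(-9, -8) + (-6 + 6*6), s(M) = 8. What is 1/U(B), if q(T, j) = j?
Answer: -19/3168 + √22/792 ≈ -7.5233e-5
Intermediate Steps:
B = 22 (B = -8 + (-6 + 6*6) = -8 + (-6 + 36) = -8 + 30 = 22)
U(k) = -128*k - 64*k^(3/2) - 8*k² (U(k) = -8*((k² + (8*√k)*k) + 16*k) = -8*((k² + 8*k^(3/2)) + 16*k) = -8*(k² + 8*k^(3/2) + 16*k) = -128*k - 64*k^(3/2) - 8*k²)
1/U(B) = 1/(-128*22 - 1408*√22 - 8*22²) = 1/(-2816 - 1408*√22 - 8*484) = 1/(-2816 - 1408*√22 - 3872) = 1/(-6688 - 1408*√22)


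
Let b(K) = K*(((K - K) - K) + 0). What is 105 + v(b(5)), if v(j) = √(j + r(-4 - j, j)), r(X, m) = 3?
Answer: 105 + I*√22 ≈ 105.0 + 4.6904*I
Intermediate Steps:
b(K) = -K² (b(K) = K*((0 - K) + 0) = K*(-K + 0) = K*(-K) = -K²)
v(j) = √(3 + j) (v(j) = √(j + 3) = √(3 + j))
105 + v(b(5)) = 105 + √(3 - 1*5²) = 105 + √(3 - 1*25) = 105 + √(3 - 25) = 105 + √(-22) = 105 + I*√22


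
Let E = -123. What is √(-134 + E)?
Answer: I*√257 ≈ 16.031*I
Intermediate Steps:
√(-134 + E) = √(-134 - 123) = √(-257) = I*√257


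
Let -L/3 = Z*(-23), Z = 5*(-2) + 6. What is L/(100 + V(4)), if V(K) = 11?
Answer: -92/37 ≈ -2.4865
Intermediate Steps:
Z = -4 (Z = -10 + 6 = -4)
L = -276 (L = -(-12)*(-23) = -3*92 = -276)
L/(100 + V(4)) = -276/(100 + 11) = -276/111 = -276*1/111 = -92/37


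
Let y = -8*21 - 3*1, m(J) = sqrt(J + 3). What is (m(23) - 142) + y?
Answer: -313 + sqrt(26) ≈ -307.90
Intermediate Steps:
m(J) = sqrt(3 + J)
y = -171 (y = -168 - 3 = -171)
(m(23) - 142) + y = (sqrt(3 + 23) - 142) - 171 = (sqrt(26) - 142) - 171 = (-142 + sqrt(26)) - 171 = -313 + sqrt(26)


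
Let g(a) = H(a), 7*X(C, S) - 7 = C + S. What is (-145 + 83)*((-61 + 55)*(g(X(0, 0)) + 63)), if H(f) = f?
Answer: 23808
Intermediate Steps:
X(C, S) = 1 + C/7 + S/7 (X(C, S) = 1 + (C + S)/7 = 1 + (C/7 + S/7) = 1 + C/7 + S/7)
g(a) = a
(-145 + 83)*((-61 + 55)*(g(X(0, 0)) + 63)) = (-145 + 83)*((-61 + 55)*((1 + (⅐)*0 + (⅐)*0) + 63)) = -(-372)*((1 + 0 + 0) + 63) = -(-372)*(1 + 63) = -(-372)*64 = -62*(-384) = 23808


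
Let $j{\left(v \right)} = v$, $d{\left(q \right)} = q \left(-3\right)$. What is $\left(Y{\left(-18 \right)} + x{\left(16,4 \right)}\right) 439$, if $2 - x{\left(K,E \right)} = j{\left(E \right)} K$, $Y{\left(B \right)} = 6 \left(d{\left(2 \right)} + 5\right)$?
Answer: $-29852$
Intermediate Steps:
$d{\left(q \right)} = - 3 q$
$Y{\left(B \right)} = -6$ ($Y{\left(B \right)} = 6 \left(\left(-3\right) 2 + 5\right) = 6 \left(-6 + 5\right) = 6 \left(-1\right) = -6$)
$x{\left(K,E \right)} = 2 - E K$
$\left(Y{\left(-18 \right)} + x{\left(16,4 \right)}\right) 439 = \left(-6 + \left(2 - 4 \cdot 16\right)\right) 439 = \left(-6 + \left(2 - 64\right)\right) 439 = \left(-6 - 62\right) 439 = \left(-68\right) 439 = -29852$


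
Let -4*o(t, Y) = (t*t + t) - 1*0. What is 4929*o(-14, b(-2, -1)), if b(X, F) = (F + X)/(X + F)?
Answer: -448539/2 ≈ -2.2427e+5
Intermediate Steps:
b(X, F) = 1 (b(X, F) = (F + X)/(F + X) = 1)
o(t, Y) = -t/4 - t**2/4 (o(t, Y) = -((t*t + t) - 1*0)/4 = -((t**2 + t) + 0)/4 = -((t + t**2) + 0)/4 = -(t + t**2)/4 = -t/4 - t**2/4)
4929*o(-14, b(-2, -1)) = 4929*(-1/4*(-14)*(1 - 14)) = 4929*(-1/4*(-14)*(-13)) = 4929*(-91/2) = -448539/2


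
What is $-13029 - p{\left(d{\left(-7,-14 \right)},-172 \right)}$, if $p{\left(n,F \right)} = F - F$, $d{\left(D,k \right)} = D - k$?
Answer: $-13029$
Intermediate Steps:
$p{\left(n,F \right)} = 0$
$-13029 - p{\left(d{\left(-7,-14 \right)},-172 \right)} = -13029 - 0 = -13029 + 0 = -13029$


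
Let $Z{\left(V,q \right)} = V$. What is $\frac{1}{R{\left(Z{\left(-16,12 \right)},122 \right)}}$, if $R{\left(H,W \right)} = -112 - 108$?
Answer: $- \frac{1}{220} \approx -0.0045455$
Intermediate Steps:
$R{\left(H,W \right)} = -220$
$\frac{1}{R{\left(Z{\left(-16,12 \right)},122 \right)}} = \frac{1}{-220} = - \frac{1}{220}$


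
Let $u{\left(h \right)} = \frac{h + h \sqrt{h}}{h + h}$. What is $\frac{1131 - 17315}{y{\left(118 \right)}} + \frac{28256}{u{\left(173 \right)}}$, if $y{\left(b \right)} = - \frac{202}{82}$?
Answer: $\frac{27105464}{4343} + \frac{14128 \sqrt{173}}{43} \approx 10563.0$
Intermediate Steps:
$y{\left(b \right)} = - \frac{101}{41}$ ($y{\left(b \right)} = \left(-202\right) \frac{1}{82} = - \frac{101}{41}$)
$u{\left(h \right)} = \frac{h + h^{\frac{3}{2}}}{2 h}$
$\frac{1131 - 17315}{y{\left(118 \right)}} + \frac{28256}{u{\left(173 \right)}} = \frac{1131 - 17315}{- \frac{101}{41}} + \frac{28256}{\frac{1}{2} + \frac{\sqrt{173}}{2}} = \left(-16184\right) \left(- \frac{41}{101}\right) + \frac{28256}{\frac{1}{2} + \frac{\sqrt{173}}{2}} = \frac{663544}{101} + \frac{28256}{\frac{1}{2} + \frac{\sqrt{173}}{2}}$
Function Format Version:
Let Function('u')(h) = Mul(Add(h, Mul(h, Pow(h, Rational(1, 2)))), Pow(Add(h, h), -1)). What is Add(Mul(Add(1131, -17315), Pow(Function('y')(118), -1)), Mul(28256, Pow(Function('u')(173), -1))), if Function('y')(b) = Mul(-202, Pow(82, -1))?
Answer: Add(Rational(27105464, 4343), Mul(Rational(14128, 43), Pow(173, Rational(1, 2)))) ≈ 10563.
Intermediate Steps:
Function('y')(b) = Rational(-101, 41) (Function('y')(b) = Mul(-202, Rational(1, 82)) = Rational(-101, 41))
Function('u')(h) = Mul(Rational(1, 2), Pow(h, -1), Add(h, Pow(h, Rational(3, 2)))) (Function('u')(h) = Mul(Add(h, Pow(h, Rational(3, 2))), Pow(Mul(2, h), -1)) = Mul(Add(h, Pow(h, Rational(3, 2))), Mul(Rational(1, 2), Pow(h, -1))) = Mul(Rational(1, 2), Pow(h, -1), Add(h, Pow(h, Rational(3, 2)))))
Add(Mul(Add(1131, -17315), Pow(Function('y')(118), -1)), Mul(28256, Pow(Function('u')(173), -1))) = Add(Mul(Add(1131, -17315), Pow(Rational(-101, 41), -1)), Mul(28256, Pow(Add(Rational(1, 2), Mul(Rational(1, 2), Pow(173, Rational(1, 2)))), -1))) = Add(Mul(-16184, Rational(-41, 101)), Mul(28256, Pow(Add(Rational(1, 2), Mul(Rational(1, 2), Pow(173, Rational(1, 2)))), -1))) = Add(Rational(663544, 101), Mul(28256, Pow(Add(Rational(1, 2), Mul(Rational(1, 2), Pow(173, Rational(1, 2)))), -1)))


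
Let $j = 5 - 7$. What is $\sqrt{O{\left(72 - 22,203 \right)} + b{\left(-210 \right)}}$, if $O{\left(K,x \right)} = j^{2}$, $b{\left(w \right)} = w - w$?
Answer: $2$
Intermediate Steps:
$b{\left(w \right)} = 0$
$j = -2$ ($j = 5 - 7 = -2$)
$O{\left(K,x \right)} = 4$ ($O{\left(K,x \right)} = \left(-2\right)^{2} = 4$)
$\sqrt{O{\left(72 - 22,203 \right)} + b{\left(-210 \right)}} = \sqrt{4 + 0} = \sqrt{4} = 2$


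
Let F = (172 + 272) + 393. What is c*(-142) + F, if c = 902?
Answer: -127247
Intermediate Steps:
F = 837 (F = 444 + 393 = 837)
c*(-142) + F = 902*(-142) + 837 = -128084 + 837 = -127247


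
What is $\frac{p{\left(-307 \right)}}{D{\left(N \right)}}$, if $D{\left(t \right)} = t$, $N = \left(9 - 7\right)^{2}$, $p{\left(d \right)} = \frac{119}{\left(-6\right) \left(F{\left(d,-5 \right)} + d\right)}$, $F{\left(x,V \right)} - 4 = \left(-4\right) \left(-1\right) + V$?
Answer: $\frac{119}{7296} \approx 0.01631$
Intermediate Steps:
$F{\left(x,V \right)} = 8 + V$ ($F{\left(x,V \right)} = 4 + \left(\left(-4\right) \left(-1\right) + V\right) = 4 + \left(4 + V\right) = 8 + V$)
$p{\left(d \right)} = \frac{119}{-18 - 6 d}$ ($p{\left(d \right)} = \frac{119}{\left(-6\right) \left(\left(8 - 5\right) + d\right)} = \frac{119}{\left(-6\right) \left(3 + d\right)} = \frac{119}{-18 - 6 d}$)
$N = 4$ ($N = 2^{2} = 4$)
$\frac{p{\left(-307 \right)}}{D{\left(N \right)}} = \frac{\left(-119\right) \frac{1}{18 + 6 \left(-307\right)}}{4} = - \frac{119}{18 - 1842} \cdot \frac{1}{4} = - \frac{119}{-1824} \cdot \frac{1}{4} = \left(-119\right) \left(- \frac{1}{1824}\right) \frac{1}{4} = \frac{119}{1824} \cdot \frac{1}{4} = \frac{119}{7296}$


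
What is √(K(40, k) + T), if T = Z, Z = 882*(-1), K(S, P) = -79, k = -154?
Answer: 31*I ≈ 31.0*I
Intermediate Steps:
Z = -882
T = -882
√(K(40, k) + T) = √(-79 - 882) = √(-961) = 31*I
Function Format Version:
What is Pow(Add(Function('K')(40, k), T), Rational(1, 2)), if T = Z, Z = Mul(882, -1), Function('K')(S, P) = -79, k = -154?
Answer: Mul(31, I) ≈ Mul(31.000, I)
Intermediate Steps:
Z = -882
T = -882
Pow(Add(Function('K')(40, k), T), Rational(1, 2)) = Pow(Add(-79, -882), Rational(1, 2)) = Pow(-961, Rational(1, 2)) = Mul(31, I)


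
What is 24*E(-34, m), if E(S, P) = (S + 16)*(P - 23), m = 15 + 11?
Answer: -1296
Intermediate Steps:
m = 26
E(S, P) = (-23 + P)*(16 + S) (E(S, P) = (16 + S)*(-23 + P) = (-23 + P)*(16 + S))
24*E(-34, m) = 24*(-368 - 23*(-34) + 16*26 + 26*(-34)) = 24*(-368 + 782 + 416 - 884) = 24*(-54) = -1296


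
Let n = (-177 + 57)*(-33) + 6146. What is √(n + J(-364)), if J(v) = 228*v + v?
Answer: 5*I*√2930 ≈ 270.65*I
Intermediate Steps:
n = 10106 (n = -120*(-33) + 6146 = 3960 + 6146 = 10106)
J(v) = 229*v
√(n + J(-364)) = √(10106 + 229*(-364)) = √(10106 - 83356) = √(-73250) = 5*I*√2930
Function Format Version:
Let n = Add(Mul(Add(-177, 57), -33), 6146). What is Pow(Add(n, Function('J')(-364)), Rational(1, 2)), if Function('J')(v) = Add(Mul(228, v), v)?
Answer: Mul(5, I, Pow(2930, Rational(1, 2))) ≈ Mul(270.65, I)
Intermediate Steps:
n = 10106 (n = Add(Mul(-120, -33), 6146) = Add(3960, 6146) = 10106)
Function('J')(v) = Mul(229, v)
Pow(Add(n, Function('J')(-364)), Rational(1, 2)) = Pow(Add(10106, Mul(229, -364)), Rational(1, 2)) = Pow(Add(10106, -83356), Rational(1, 2)) = Pow(-73250, Rational(1, 2)) = Mul(5, I, Pow(2930, Rational(1, 2)))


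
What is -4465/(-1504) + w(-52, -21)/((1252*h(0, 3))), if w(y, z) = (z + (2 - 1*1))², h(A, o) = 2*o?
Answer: 90805/30048 ≈ 3.0220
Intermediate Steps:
w(y, z) = (1 + z)² (w(y, z) = (z + (2 - 1))² = (z + 1)² = (1 + z)²)
-4465/(-1504) + w(-52, -21)/((1252*h(0, 3))) = -4465/(-1504) + (1 - 21)²/((1252*(2*3))) = -4465*(-1/1504) + (-20)²/((1252*6)) = 95/32 + 400/7512 = 95/32 + 400*(1/7512) = 95/32 + 50/939 = 90805/30048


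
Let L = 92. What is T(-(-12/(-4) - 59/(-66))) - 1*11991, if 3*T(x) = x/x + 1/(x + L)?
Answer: -209177114/17445 ≈ -11991.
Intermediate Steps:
T(x) = 1/3 + 1/(3*(92 + x)) (T(x) = (x/x + 1/(x + 92))/3 = (1 + 1/(92 + x))/3 = 1/3 + 1/(3*(92 + x)))
T(-(-12/(-4) - 59/(-66))) - 1*11991 = (93 - (-12/(-4) - 59/(-66)))/(3*(92 - (-12/(-4) - 59/(-66)))) - 1*11991 = (93 - (-12*(-1/4) - 59*(-1/66)))/(3*(92 - (-12*(-1/4) - 59*(-1/66)))) - 11991 = (93 - (3 + 59/66))/(3*(92 - (3 + 59/66))) - 11991 = (93 - 1*257/66)/(3*(92 - 1*257/66)) - 11991 = (93 - 257/66)/(3*(92 - 257/66)) - 11991 = (1/3)*(5881/66)/(5815/66) - 11991 = (1/3)*(66/5815)*(5881/66) - 11991 = 5881/17445 - 11991 = -209177114/17445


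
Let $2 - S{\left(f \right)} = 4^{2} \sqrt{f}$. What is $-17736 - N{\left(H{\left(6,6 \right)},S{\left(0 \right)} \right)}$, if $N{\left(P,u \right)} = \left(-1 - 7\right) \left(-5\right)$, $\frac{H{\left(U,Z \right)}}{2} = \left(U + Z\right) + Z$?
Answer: $-17776$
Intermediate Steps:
$S{\left(f \right)} = 2 - 16 \sqrt{f}$ ($S{\left(f \right)} = 2 - 4^{2} \sqrt{f} = 2 - 16 \sqrt{f}$)
$H{\left(U,Z \right)} = 2 U + 4 Z$ ($H{\left(U,Z \right)} = 2 \left(\left(U + Z\right) + Z\right) = 2 \left(U + 2 Z\right) = 2 U + 4 Z$)
$N{\left(P,u \right)} = 40$ ($N{\left(P,u \right)} = \left(-8\right) \left(-5\right) = 40$)
$-17736 - N{\left(H{\left(6,6 \right)},S{\left(0 \right)} \right)} = -17736 - 40 = -17776$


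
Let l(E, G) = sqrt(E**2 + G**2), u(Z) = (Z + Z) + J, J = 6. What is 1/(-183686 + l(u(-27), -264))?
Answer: -91843/16870237298 - 30*sqrt(5)/8435118649 ≈ -5.4520e-6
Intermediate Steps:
u(Z) = 6 + 2*Z (u(Z) = (Z + Z) + 6 = 2*Z + 6 = 6 + 2*Z)
1/(-183686 + l(u(-27), -264)) = 1/(-183686 + sqrt((6 + 2*(-27))**2 + (-264)**2)) = 1/(-183686 + sqrt((6 - 54)**2 + 69696)) = 1/(-183686 + sqrt((-48)**2 + 69696)) = 1/(-183686 + sqrt(2304 + 69696)) = 1/(-183686 + sqrt(72000)) = 1/(-183686 + 120*sqrt(5))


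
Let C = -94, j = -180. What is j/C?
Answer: 90/47 ≈ 1.9149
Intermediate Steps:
j/C = -180/(-94) = -180*(-1/94) = 90/47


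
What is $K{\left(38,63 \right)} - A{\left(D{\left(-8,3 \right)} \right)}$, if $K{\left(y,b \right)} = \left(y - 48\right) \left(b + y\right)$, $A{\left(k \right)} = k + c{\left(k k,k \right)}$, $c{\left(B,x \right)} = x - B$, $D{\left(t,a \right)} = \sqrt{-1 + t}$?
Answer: $-1019 - 6 i \approx -1019.0 - 6.0 i$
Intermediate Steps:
$A{\left(k \right)} = - k^{2} + 2 k$ ($A{\left(k \right)} = k + \left(k - k k\right) = k - \left(k^{2} - k\right) = - k^{2} + 2 k$)
$K{\left(y,b \right)} = \left(-48 + y\right) \left(b + y\right)$
$K{\left(38,63 \right)} - A{\left(D{\left(-8,3 \right)} \right)} = \left(38^{2} - 3024 - 1824 + 63 \cdot 38\right) - \sqrt{-1 - 8} \left(2 - \sqrt{-1 - 8}\right) = \left(1444 - 3024 - 1824 + 2394\right) - \sqrt{-9} \left(2 - \sqrt{-9}\right) = -1010 - 3 i \left(2 - 3 i\right)$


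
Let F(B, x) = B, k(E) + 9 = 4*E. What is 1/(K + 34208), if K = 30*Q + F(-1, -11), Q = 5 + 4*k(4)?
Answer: 1/35197 ≈ 2.8412e-5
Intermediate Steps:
k(E) = -9 + 4*E
Q = 33 (Q = 5 + 4*(-9 + 4*4) = 5 + 4*(-9 + 16) = 5 + 4*7 = 5 + 28 = 33)
K = 989 (K = 30*33 - 1 = 990 - 1 = 989)
1/(K + 34208) = 1/(989 + 34208) = 1/35197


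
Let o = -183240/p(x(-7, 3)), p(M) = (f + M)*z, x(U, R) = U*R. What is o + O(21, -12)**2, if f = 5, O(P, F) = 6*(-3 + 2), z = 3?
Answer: 7707/2 ≈ 3853.5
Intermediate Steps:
O(P, F) = -6 (O(P, F) = 6*(-1) = -6)
x(U, R) = R*U
p(M) = 15 + 3*M (p(M) = (5 + M)*3 = 15 + 3*M)
o = 7635/2 (o = -183240/(15 + 3*(3*(-7))) = -183240/(15 + 3*(-21)) = -183240/(15 - 63) = -183240/(-48) = -183240*(-1/48) = 7635/2 ≈ 3817.5)
o + O(21, -12)**2 = 7635/2 + (-6)**2 = 7635/2 + 36 = 7707/2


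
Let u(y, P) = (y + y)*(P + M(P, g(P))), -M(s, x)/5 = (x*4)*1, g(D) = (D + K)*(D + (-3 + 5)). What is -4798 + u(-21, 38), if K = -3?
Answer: 1169606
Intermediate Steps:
g(D) = (-3 + D)*(2 + D) (g(D) = (D - 3)*(D + (-3 + 5)) = (-3 + D)*(D + 2) = (-3 + D)*(2 + D))
M(s, x) = -20*x (M(s, x) = -5*x*4 = -5*4*x = -20*x)
u(y, P) = 2*y*(120 - 20*P**2 + 21*P) (u(y, P) = (y + y)*(P - 20*(-6 + P**2 - P)) = (2*y)*(P + (120 - 20*P**2 + 20*P)) = (2*y)*(120 - 20*P**2 + 21*P) = 2*y*(120 - 20*P**2 + 21*P))
-4798 + u(-21, 38) = -4798 + 2*(-21)*(120 - 20*38**2 + 21*38) = -4798 + 2*(-21)*(120 - 20*1444 + 798) = -4798 + 2*(-21)*(120 - 28880 + 798) = -4798 + 2*(-21)*(-27962) = -4798 + 1174404 = 1169606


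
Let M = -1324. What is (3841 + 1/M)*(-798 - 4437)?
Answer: -26622503505/1324 ≈ -2.0108e+7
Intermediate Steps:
(3841 + 1/M)*(-798 - 4437) = (3841 + 1/(-1324))*(-798 - 4437) = (3841 - 1/1324)*(-5235) = (5085483/1324)*(-5235) = -26622503505/1324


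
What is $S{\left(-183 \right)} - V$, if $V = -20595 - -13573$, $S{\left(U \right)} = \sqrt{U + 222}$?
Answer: $7022 + \sqrt{39} \approx 7028.2$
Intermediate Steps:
$S{\left(U \right)} = \sqrt{222 + U}$
$V = -7022$ ($V = -20595 + 13573 = -7022$)
$S{\left(-183 \right)} - V = \sqrt{222 - 183} - -7022 = \sqrt{39} + 7022 = 7022 + \sqrt{39}$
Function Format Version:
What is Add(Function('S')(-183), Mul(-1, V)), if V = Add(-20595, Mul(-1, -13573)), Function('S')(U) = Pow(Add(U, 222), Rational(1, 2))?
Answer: Add(7022, Pow(39, Rational(1, 2))) ≈ 7028.2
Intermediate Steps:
Function('S')(U) = Pow(Add(222, U), Rational(1, 2))
V = -7022 (V = Add(-20595, 13573) = -7022)
Add(Function('S')(-183), Mul(-1, V)) = Add(Pow(Add(222, -183), Rational(1, 2)), Mul(-1, -7022)) = Add(Pow(39, Rational(1, 2)), 7022) = Add(7022, Pow(39, Rational(1, 2)))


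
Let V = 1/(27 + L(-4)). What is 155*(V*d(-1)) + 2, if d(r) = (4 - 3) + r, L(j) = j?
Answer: 2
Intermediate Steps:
d(r) = 1 + r
V = 1/23 (V = 1/(27 - 4) = 1/23 ≈ 0.043478)
155*(V*d(-1)) + 2 = 155*((1 - 1)/23) + 2 = 155*((1/23)*0) + 2 = 155*0 + 2 = 0 + 2 = 2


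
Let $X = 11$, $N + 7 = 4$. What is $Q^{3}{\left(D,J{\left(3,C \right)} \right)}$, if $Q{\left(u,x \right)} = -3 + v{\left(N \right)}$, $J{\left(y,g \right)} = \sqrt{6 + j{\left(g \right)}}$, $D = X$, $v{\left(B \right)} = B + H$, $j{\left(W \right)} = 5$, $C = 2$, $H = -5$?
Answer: $-1331$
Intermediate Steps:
$N = -3$ ($N = -7 + 4 = -3$)
$v{\left(B \right)} = -5 + B$ ($v{\left(B \right)} = B - 5 = -5 + B$)
$D = 11$
$J{\left(y,g \right)} = \sqrt{11}$ ($J{\left(y,g \right)} = \sqrt{6 + 5} = \sqrt{11}$)
$Q{\left(u,x \right)} = -11$ ($Q{\left(u,x \right)} = -3 - 8 = -11$)
$Q^{3}{\left(D,J{\left(3,C \right)} \right)} = \left(-11\right)^{3} = -1331$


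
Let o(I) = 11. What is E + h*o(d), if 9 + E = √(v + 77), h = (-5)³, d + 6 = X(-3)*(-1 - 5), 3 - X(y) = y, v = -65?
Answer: -1384 + 2*√3 ≈ -1380.5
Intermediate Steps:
X(y) = 3 - y
d = -42 (d = -6 + (3 - 1*(-3))*(-1 - 5) = -6 + (3 + 3)*(-6) = -6 + 6*(-6) = -6 - 36 = -42)
h = -125
E = -9 + 2*√3 (E = -9 + √(-65 + 77) = -9 + √12 = -9 + 2*√3 ≈ -5.5359)
E + h*o(d) = (-9 + 2*√3) - 125*11 = (-9 + 2*√3) - 1375 = -1384 + 2*√3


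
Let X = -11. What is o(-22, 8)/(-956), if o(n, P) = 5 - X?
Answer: -4/239 ≈ -0.016736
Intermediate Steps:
o(n, P) = 16 (o(n, P) = 5 - 1*(-11) = 5 + 11 = 16)
o(-22, 8)/(-956) = 16/(-956) = 16*(-1/956) = -4/239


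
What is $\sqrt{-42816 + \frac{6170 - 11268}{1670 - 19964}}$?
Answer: $\frac{i \sqrt{3582289031241}}{9147} \approx 206.92 i$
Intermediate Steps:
$\sqrt{-42816 + \frac{6170 - 11268}{1670 - 19964}} = \sqrt{-42816 - \frac{5098}{-18294}} = \sqrt{-42816 - - \frac{2549}{9147}} = \sqrt{-42816 + \frac{2549}{9147}} = \sqrt{- \frac{391635403}{9147}} = \frac{i \sqrt{3582289031241}}{9147}$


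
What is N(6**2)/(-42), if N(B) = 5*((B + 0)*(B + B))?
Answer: -2160/7 ≈ -308.57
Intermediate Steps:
N(B) = 10*B**2 (N(B) = 5*(B*(2*B)) = 5*(2*B**2) = 10*B**2)
N(6**2)/(-42) = (10*(6**2)**2)/(-42) = (10*36**2)*(-1/42) = (10*1296)*(-1/42) = 12960*(-1/42) = -2160/7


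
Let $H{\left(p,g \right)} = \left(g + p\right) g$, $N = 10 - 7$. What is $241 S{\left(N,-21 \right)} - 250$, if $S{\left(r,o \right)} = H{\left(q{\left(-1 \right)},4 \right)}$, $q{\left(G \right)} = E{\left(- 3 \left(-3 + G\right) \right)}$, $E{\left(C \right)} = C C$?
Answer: $142422$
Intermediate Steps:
$N = 3$ ($N = 10 - 7 = 3$)
$E{\left(C \right)} = C^{2}$
$q{\left(G \right)} = \left(9 - 3 G\right)^{2}$ ($q{\left(G \right)} = \left(- 3 \left(-3 + G\right)\right)^{2} = \left(9 - 3 G\right)^{2}$)
$H{\left(p,g \right)} = g \left(g + p\right)$
$S{\left(r,o \right)} = 592$ ($S{\left(r,o \right)} = 4 \left(4 + 9 \left(-3 - 1\right)^{2}\right) = 4 \left(4 + 9 \left(-4\right)^{2}\right) = 4 \left(4 + 9 \cdot 16\right) = 4 \left(4 + 144\right) = 4 \cdot 148 = 592$)
$241 S{\left(N,-21 \right)} - 250 = 241 \cdot 592 - 250 = 142672 - 250 = 142422$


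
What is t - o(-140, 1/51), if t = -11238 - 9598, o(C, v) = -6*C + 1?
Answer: -21677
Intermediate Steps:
o(C, v) = 1 - 6*C
t = -20836
t - o(-140, 1/51) = -20836 - (1 - 6*(-140)) = -20836 - (1 + 840) = -20836 - 1*841 = -20836 - 841 = -21677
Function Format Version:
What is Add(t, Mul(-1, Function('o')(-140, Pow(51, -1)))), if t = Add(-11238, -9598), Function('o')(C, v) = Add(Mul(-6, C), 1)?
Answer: -21677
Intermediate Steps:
Function('o')(C, v) = Add(1, Mul(-6, C))
t = -20836
Add(t, Mul(-1, Function('o')(-140, Pow(51, -1)))) = Add(-20836, Mul(-1, Add(1, Mul(-6, -140)))) = Add(-20836, Mul(-1, Add(1, 840))) = Add(-20836, Mul(-1, 841)) = Add(-20836, -841) = -21677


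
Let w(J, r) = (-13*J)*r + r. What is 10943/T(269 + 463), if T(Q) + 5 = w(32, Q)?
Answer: -10943/303785 ≈ -0.036022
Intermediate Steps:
w(J, r) = r - 13*J*r (w(J, r) = -13*J*r + r = r - 13*J*r)
T(Q) = -5 - 415*Q (T(Q) = -5 + Q*(1 - 13*32) = -5 + Q*(1 - 416) = -5 + Q*(-415) = -5 - 415*Q)
10943/T(269 + 463) = 10943/(-5 - 415*(269 + 463)) = 10943/(-5 - 415*732) = 10943/(-5 - 303780) = 10943/(-303785) = 10943*(-1/303785) = -10943/303785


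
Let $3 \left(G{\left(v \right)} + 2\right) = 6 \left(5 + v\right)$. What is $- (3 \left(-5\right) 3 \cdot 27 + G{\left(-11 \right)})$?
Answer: $1229$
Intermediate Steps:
$G{\left(v \right)} = 8 + 2 v$ ($G{\left(v \right)} = -2 + \frac{6 \left(5 + v\right)}{3} = -2 + \frac{30 + 6 v}{3} = -2 + \left(10 + 2 v\right) = 8 + 2 v$)
$- (3 \left(-5\right) 3 \cdot 27 + G{\left(-11 \right)}) = - (3 \left(-5\right) 3 \cdot 27 + \left(8 + 2 \left(-11\right)\right)) = - (\left(-15\right) 3 \cdot 27 + \left(8 - 22\right)) = - (\left(-45\right) 27 - 14) = - (-1215 - 14) = \left(-1\right) \left(-1229\right) = 1229$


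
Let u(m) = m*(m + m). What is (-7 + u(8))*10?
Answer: 1210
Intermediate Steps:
u(m) = 2*m**2 (u(m) = m*(2*m) = 2*m**2)
(-7 + u(8))*10 = (-7 + 2*8**2)*10 = (-7 + 2*64)*10 = (-7 + 128)*10 = 121*10 = 1210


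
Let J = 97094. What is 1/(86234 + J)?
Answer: 1/183328 ≈ 5.4547e-6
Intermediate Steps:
1/(86234 + J) = 1/(86234 + 97094) = 1/183328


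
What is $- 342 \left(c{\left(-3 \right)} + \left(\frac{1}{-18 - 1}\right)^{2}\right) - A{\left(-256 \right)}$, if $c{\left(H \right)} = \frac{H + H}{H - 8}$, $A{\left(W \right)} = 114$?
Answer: $- \frac{63012}{209} \approx -301.49$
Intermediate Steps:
$c{\left(H \right)} = \frac{2 H}{-8 + H}$
$- 342 \left(c{\left(-3 \right)} + \left(\frac{1}{-18 - 1}\right)^{2}\right) - A{\left(-256 \right)} = - 342 \left(2 \left(-3\right) \frac{1}{-8 - 3} + \left(\frac{1}{-18 - 1}\right)^{2}\right) - 114 = - 342 \left(2 \left(-3\right) \frac{1}{-11} + \left(\frac{1}{-18 + \left(-4 + 3\right)}\right)^{2}\right) - 114 = - 342 \left(2 \left(-3\right) \left(- \frac{1}{11}\right) + \left(\frac{1}{-18 - 1}\right)^{2}\right) - 114 = - 342 \left(\frac{6}{11} + \left(\frac{1}{-19}\right)^{2}\right) - 114 = - 342 \left(\frac{6}{11} + \left(- \frac{1}{19}\right)^{2}\right) - 114 = - 342 \left(\frac{6}{11} + \frac{1}{361}\right) - 114 = \left(-342\right) \frac{2177}{3971} - 114 = - \frac{39186}{209} - 114 = - \frac{63012}{209}$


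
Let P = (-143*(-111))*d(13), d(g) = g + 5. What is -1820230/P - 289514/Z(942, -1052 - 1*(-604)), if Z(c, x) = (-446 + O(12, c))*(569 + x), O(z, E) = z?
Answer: -292485346/340999659 ≈ -0.85773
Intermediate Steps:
d(g) = 5 + g
P = 285714 (P = (-143*(-111))*(5 + 13) = 15873*18 = 285714)
Z(c, x) = -246946 - 434*x (Z(c, x) = (-446 + 12)*(569 + x) = -434*(569 + x) = -246946 - 434*x)
-1820230/P - 289514/Z(942, -1052 - 1*(-604)) = -1820230/285714 - 289514/(-246946 - 434*(-1052 - 1*(-604))) = -1820230*1/285714 - 289514/(-246946 - 434*(-1052 + 604)) = -910115/142857 - 289514/(-246946 - 434*(-448)) = -910115/142857 - 289514/(-246946 + 194432) = -910115/142857 - 289514/(-52514) = -910115/142857 - 289514*(-1/52514) = -910115/142857 + 144757/26257 = -292485346/340999659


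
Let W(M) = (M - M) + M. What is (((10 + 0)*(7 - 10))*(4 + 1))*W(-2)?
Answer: 300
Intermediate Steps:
W(M) = M (W(M) = 0 + M = M)
(((10 + 0)*(7 - 10))*(4 + 1))*W(-2) = (((10 + 0)*(7 - 10))*(4 + 1))*(-2) = ((10*(-3))*5)*(-2) = -30*5*(-2) = -150*(-2) = 300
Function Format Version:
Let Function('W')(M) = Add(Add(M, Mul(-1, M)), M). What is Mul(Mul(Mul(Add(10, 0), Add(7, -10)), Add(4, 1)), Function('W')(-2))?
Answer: 300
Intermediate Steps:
Function('W')(M) = M (Function('W')(M) = Add(0, M) = M)
Mul(Mul(Mul(Add(10, 0), Add(7, -10)), Add(4, 1)), Function('W')(-2)) = Mul(Mul(Mul(Add(10, 0), Add(7, -10)), Add(4, 1)), -2) = Mul(Mul(Mul(10, -3), 5), -2) = Mul(Mul(-30, 5), -2) = Mul(-150, -2) = 300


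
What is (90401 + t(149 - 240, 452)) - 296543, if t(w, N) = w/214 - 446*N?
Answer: -87255167/214 ≈ -4.0773e+5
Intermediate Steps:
t(w, N) = -446*N + w/214 (t(w, N) = w/214 - 446*N = -446*N + w/214)
(90401 + t(149 - 240, 452)) - 296543 = (90401 + (-446*452 + (149 - 240)/214)) - 296543 = (90401 + (-201592 + (1/214)*(-91))) - 296543 = (90401 + (-201592 - 91/214)) - 296543 = (90401 - 43140779/214) - 296543 = -23794965/214 - 296543 = -87255167/214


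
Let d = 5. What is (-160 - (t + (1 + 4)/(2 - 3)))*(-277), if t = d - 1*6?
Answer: 42658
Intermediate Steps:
t = -1 (t = 5 - 1*6 = 5 - 6 = -1)
(-160 - (t + (1 + 4)/(2 - 3)))*(-277) = (-160 - (-1 + (1 + 4)/(2 - 3)))*(-277) = (-160 - (-1 + 5/(-1)))*(-277) = (-160 - (-1 + 5*(-1)))*(-277) = (-160 - (-1 - 5))*(-277) = (-160 - 1*(-6))*(-277) = (-160 + 6)*(-277) = -154*(-277) = 42658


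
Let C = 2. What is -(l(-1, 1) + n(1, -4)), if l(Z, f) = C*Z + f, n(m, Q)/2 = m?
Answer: -1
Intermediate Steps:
n(m, Q) = 2*m
l(Z, f) = f + 2*Z (l(Z, f) = 2*Z + f = f + 2*Z)
-(l(-1, 1) + n(1, -4)) = -((1 + 2*(-1)) + 2*1) = -((1 - 2) + 2) = -(-1 + 2) = -1*1 = -1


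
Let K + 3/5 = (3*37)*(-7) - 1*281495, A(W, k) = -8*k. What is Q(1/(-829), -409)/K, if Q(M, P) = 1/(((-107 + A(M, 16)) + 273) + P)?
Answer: 5/523615673 ≈ 9.5490e-9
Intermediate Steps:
Q(M, P) = 1/(38 + P) (Q(M, P) = 1/(((-107 - 8*16) + 273) + P) = 1/(((-107 - 128) + 273) + P) = 1/((-235 + 273) + P) = 1/(38 + P))
K = -1411363/5 (K = -⅗ + ((3*37)*(-7) - 1*281495) = -⅗ + (111*(-7) - 281495) = -⅗ + (-777 - 281495) = -⅗ - 282272 = -1411363/5 ≈ -2.8227e+5)
Q(1/(-829), -409)/K = 1/((38 - 409)*(-1411363/5)) = -5/1411363/(-371) = -1/371*(-5/1411363) = 5/523615673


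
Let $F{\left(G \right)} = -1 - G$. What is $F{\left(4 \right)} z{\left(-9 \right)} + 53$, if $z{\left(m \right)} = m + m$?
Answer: $143$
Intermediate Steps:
$z{\left(m \right)} = 2 m$
$F{\left(4 \right)} z{\left(-9 \right)} + 53 = \left(-1 - 4\right) 2 \left(-9\right) + 53 = \left(-1 - 4\right) \left(-18\right) + 53 = \left(-5\right) \left(-18\right) + 53 = 90 + 53 = 143$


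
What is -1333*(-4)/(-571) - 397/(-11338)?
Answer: -60227529/6473998 ≈ -9.3030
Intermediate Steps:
-1333*(-4)/(-571) - 397/(-11338) = 5332*(-1/571) - 397*(-1/11338) = -5332/571 + 397/11338 = -60227529/6473998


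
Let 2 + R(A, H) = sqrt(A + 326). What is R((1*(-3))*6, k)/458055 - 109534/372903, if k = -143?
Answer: -16724447392/56936694555 + 2*sqrt(77)/458055 ≈ -0.29370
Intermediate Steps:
R(A, H) = -2 + sqrt(326 + A) (R(A, H) = -2 + sqrt(A + 326) = -2 + sqrt(326 + A))
R((1*(-3))*6, k)/458055 - 109534/372903 = (-2 + sqrt(326 + (1*(-3))*6))/458055 - 109534/372903 = (-2 + sqrt(326 - 3*6))*(1/458055) - 109534*1/372903 = (-2 + sqrt(326 - 18))*(1/458055) - 109534/372903 = (-2 + sqrt(308))*(1/458055) - 109534/372903 = (-2 + 2*sqrt(77))*(1/458055) - 109534/372903 = (-2/458055 + 2*sqrt(77)/458055) - 109534/372903 = -16724447392/56936694555 + 2*sqrt(77)/458055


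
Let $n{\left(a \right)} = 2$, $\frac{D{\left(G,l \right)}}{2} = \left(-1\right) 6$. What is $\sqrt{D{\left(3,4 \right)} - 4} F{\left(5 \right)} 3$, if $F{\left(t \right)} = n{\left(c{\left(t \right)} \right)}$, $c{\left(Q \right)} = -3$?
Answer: $24 i \approx 24.0 i$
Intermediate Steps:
$D{\left(G,l \right)} = -12$ ($D{\left(G,l \right)} = 2 \left(\left(-1\right) 6\right) = 2 \left(-6\right) = -12$)
$F{\left(t \right)} = 2$
$\sqrt{D{\left(3,4 \right)} - 4} F{\left(5 \right)} 3 = \sqrt{-12 - 4} \cdot 2 \cdot 3 = \sqrt{-16} \cdot 2 \cdot 3 = 4 i 2 \cdot 3 = 8 i 3 = 24 i$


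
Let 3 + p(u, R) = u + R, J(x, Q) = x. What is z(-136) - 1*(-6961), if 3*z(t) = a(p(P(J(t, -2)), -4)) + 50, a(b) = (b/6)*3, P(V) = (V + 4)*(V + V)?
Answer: 25921/2 ≈ 12961.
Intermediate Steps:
P(V) = 2*V*(4 + V) (P(V) = (4 + V)*(2*V) = 2*V*(4 + V))
p(u, R) = -3 + R + u (p(u, R) = -3 + (u + R) = -3 + (R + u) = -3 + R + u)
a(b) = b/2 (a(b) = (b*(⅙))*3 = (b/6)*3 = b/2)
z(t) = 31/2 + t*(4 + t)/3 (z(t) = ((-3 - 4 + 2*t*(4 + t))/2 + 50)/3 = ((-7 + 2*t*(4 + t))/2 + 50)/3 = ((-7/2 + t*(4 + t)) + 50)/3 = (93/2 + t*(4 + t))/3 = 31/2 + t*(4 + t)/3)
z(-136) - 1*(-6961) = (31/2 + (⅓)*(-136)*(4 - 136)) - 1*(-6961) = (31/2 + (⅓)*(-136)*(-132)) + 6961 = (31/2 + 5984) + 6961 = 11999/2 + 6961 = 25921/2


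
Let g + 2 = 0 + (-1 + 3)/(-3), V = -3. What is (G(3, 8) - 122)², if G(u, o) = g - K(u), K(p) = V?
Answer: 133225/9 ≈ 14803.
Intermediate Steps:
K(p) = -3
g = -8/3 (g = -2 + (0 + (-1 + 3)/(-3)) = -2 + (0 + 2*(-⅓)) = -2 + (0 - ⅔) = -2 - ⅔ = -8/3 ≈ -2.6667)
G(u, o) = ⅓ (G(u, o) = -8/3 - 1*(-3) = -8/3 + 3 = ⅓)
(G(3, 8) - 122)² = (⅓ - 122)² = (-365/3)² = 133225/9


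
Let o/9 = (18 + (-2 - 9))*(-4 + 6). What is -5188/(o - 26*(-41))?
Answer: -1297/298 ≈ -4.3523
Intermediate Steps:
o = 126 (o = 9*((18 + (-2 - 9))*(-4 + 6)) = 9*((18 - 11)*2) = 9*(7*2) = 9*14 = 126)
-5188/(o - 26*(-41)) = -5188/(126 - 26*(-41)) = -5188/(126 + 1066) = -5188/1192 = -5188*1/1192 = -1297/298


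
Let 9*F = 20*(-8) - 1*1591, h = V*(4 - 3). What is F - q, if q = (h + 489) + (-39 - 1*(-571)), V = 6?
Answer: -10994/9 ≈ -1221.6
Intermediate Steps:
h = 6 (h = 6*(4 - 3) = 6*1 = 6)
F = -1751/9 (F = (20*(-8) - 1*1591)/9 = (-160 - 1591)/9 = (⅑)*(-1751) = -1751/9 ≈ -194.56)
q = 1027 (q = (6 + 489) + (-39 - 1*(-571)) = 495 + (-39 + 571) = 495 + 532 = 1027)
F - q = -1751/9 - 1*1027 = -1751/9 - 1027 = -10994/9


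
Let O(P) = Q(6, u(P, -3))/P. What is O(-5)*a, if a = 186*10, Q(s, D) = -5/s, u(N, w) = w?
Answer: 310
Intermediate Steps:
O(P) = -5/(6*P) (O(P) = (-5/6)/P = (-5*⅙)/P = -5/(6*P))
a = 1860
O(-5)*a = -⅚/(-5)*1860 = -⅚*(-⅕)*1860 = (⅙)*1860 = 310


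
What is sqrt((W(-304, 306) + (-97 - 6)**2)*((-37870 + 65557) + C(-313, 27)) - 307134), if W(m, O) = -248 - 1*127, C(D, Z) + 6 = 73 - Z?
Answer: 2*sqrt(70862746) ≈ 16836.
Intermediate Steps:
C(D, Z) = 67 - Z (C(D, Z) = -6 + (73 - Z) = 67 - Z)
W(m, O) = -375 (W(m, O) = -248 - 127 = -375)
sqrt((W(-304, 306) + (-97 - 6)**2)*((-37870 + 65557) + C(-313, 27)) - 307134) = sqrt((-375 + (-97 - 6)**2)*((-37870 + 65557) + (67 - 1*27)) - 307134) = sqrt((-375 + (-103)**2)*(27687 + (67 - 27)) - 307134) = sqrt((-375 + 10609)*(27687 + 40) - 307134) = sqrt(10234*27727 - 307134) = sqrt(283758118 - 307134) = sqrt(283450984) = 2*sqrt(70862746)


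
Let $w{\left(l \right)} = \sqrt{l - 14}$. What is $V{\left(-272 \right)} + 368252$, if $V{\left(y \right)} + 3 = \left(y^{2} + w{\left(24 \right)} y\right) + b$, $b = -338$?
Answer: $441895 - 272 \sqrt{10} \approx 4.4104 \cdot 10^{5}$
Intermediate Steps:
$w{\left(l \right)} = \sqrt{-14 + l}$
$V{\left(y \right)} = -341 + y^{2} + y \sqrt{10}$ ($V{\left(y \right)} = -3 - \left(338 - y^{2} - \sqrt{-14 + 24} y\right) = -3 - \left(338 - y^{2} - \sqrt{10} y\right) = -3 - \left(338 - y^{2} - y \sqrt{10}\right) = -3 + \left(-338 + y^{2} + y \sqrt{10}\right) = -341 + y^{2} + y \sqrt{10}$)
$V{\left(-272 \right)} + 368252 = \left(-341 + \left(-272\right)^{2} - 272 \sqrt{10}\right) + 368252 = \left(-341 + 73984 - 272 \sqrt{10}\right) + 368252 = \left(73643 - 272 \sqrt{10}\right) + 368252 = 441895 - 272 \sqrt{10}$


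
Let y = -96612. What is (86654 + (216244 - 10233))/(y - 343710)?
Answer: -97555/146774 ≈ -0.66466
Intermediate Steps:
(86654 + (216244 - 10233))/(y - 343710) = (86654 + (216244 - 10233))/(-96612 - 343710) = (86654 + 206011)/(-440322) = 292665*(-1/440322) = -97555/146774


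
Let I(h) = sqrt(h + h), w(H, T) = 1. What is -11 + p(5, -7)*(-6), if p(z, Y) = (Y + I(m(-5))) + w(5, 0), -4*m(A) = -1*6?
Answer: 25 - 6*sqrt(3) ≈ 14.608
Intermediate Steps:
m(A) = 3/2 (m(A) = -(-1)*6/4 = -1/4*(-6) = 3/2)
I(h) = sqrt(2)*sqrt(h) (I(h) = sqrt(2*h) = sqrt(2)*sqrt(h))
p(z, Y) = 1 + Y + sqrt(3) (p(z, Y) = (Y + sqrt(2)*sqrt(3/2)) + 1 = (Y + sqrt(2)*(sqrt(6)/2)) + 1 = (Y + sqrt(3)) + 1 = 1 + Y + sqrt(3))
-11 + p(5, -7)*(-6) = -11 + (1 - 7 + sqrt(3))*(-6) = -11 + (-6 + sqrt(3))*(-6) = -11 + (36 - 6*sqrt(3)) = 25 - 6*sqrt(3)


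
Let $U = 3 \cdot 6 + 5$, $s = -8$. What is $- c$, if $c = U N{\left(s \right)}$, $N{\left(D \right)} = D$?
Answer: $184$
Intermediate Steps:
$U = 23$ ($U = 18 + 5 = 23$)
$c = -184$ ($c = 23 \left(-8\right) = -184$)
$- c = \left(-1\right) \left(-184\right) = 184$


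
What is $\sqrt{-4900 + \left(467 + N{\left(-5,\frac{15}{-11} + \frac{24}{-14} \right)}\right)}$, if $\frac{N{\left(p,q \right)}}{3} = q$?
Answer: $\frac{2 i \sqrt{6584501}}{77} \approx 66.65 i$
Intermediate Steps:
$N{\left(p,q \right)} = 3 q$
$\sqrt{-4900 + \left(467 + N{\left(-5,\frac{15}{-11} + \frac{24}{-14} \right)}\right)} = \sqrt{-4900 + \left(467 + 3 \left(\frac{15}{-11} + \frac{24}{-14}\right)\right)} = \sqrt{-4900 + \left(467 + 3 \left(15 \left(- \frac{1}{11}\right) + 24 \left(- \frac{1}{14}\right)\right)\right)} = \sqrt{-4900 + \left(467 + 3 \left(- \frac{15}{11} - \frac{12}{7}\right)\right)} = \sqrt{-4900 + \left(467 + 3 \left(- \frac{237}{77}\right)\right)} = \sqrt{-4900 + \left(467 - \frac{711}{77}\right)} = \sqrt{-4900 + \frac{35248}{77}} = \sqrt{- \frac{342052}{77}} = \frac{2 i \sqrt{6584501}}{77}$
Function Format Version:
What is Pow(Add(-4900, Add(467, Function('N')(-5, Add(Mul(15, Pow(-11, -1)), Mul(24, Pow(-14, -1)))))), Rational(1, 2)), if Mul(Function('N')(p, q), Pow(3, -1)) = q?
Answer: Mul(Rational(2, 77), I, Pow(6584501, Rational(1, 2))) ≈ Mul(66.650, I)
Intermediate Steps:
Function('N')(p, q) = Mul(3, q)
Pow(Add(-4900, Add(467, Function('N')(-5, Add(Mul(15, Pow(-11, -1)), Mul(24, Pow(-14, -1)))))), Rational(1, 2)) = Pow(Add(-4900, Add(467, Mul(3, Add(Mul(15, Pow(-11, -1)), Mul(24, Pow(-14, -1)))))), Rational(1, 2)) = Pow(Add(-4900, Add(467, Mul(3, Add(Mul(15, Rational(-1, 11)), Mul(24, Rational(-1, 14)))))), Rational(1, 2)) = Pow(Add(-4900, Add(467, Mul(3, Add(Rational(-15, 11), Rational(-12, 7))))), Rational(1, 2)) = Pow(Add(-4900, Add(467, Mul(3, Rational(-237, 77)))), Rational(1, 2)) = Pow(Add(-4900, Add(467, Rational(-711, 77))), Rational(1, 2)) = Pow(Add(-4900, Rational(35248, 77)), Rational(1, 2)) = Pow(Rational(-342052, 77), Rational(1, 2)) = Mul(Rational(2, 77), I, Pow(6584501, Rational(1, 2)))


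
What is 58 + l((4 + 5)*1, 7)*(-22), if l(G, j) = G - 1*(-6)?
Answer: -272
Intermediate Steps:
l(G, j) = 6 + G (l(G, j) = G + 6 = 6 + G)
58 + l((4 + 5)*1, 7)*(-22) = 58 + (6 + (4 + 5)*1)*(-22) = 58 + (6 + 9*1)*(-22) = 58 + (6 + 9)*(-22) = 58 + 15*(-22) = 58 - 330 = -272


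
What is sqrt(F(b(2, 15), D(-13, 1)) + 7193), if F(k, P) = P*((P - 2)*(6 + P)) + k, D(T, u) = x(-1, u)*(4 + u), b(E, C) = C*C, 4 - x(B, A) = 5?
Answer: sqrt(7453) ≈ 86.331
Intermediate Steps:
x(B, A) = -1 (x(B, A) = 4 - 1*5 = 4 - 5 = -1)
b(E, C) = C**2
D(T, u) = -4 - u (D(T, u) = -(4 + u) = -4 - u)
F(k, P) = k + P*(-2 + P)*(6 + P) (F(k, P) = P*((-2 + P)*(6 + P)) + k = P*(-2 + P)*(6 + P) + k = k + P*(-2 + P)*(6 + P))
sqrt(F(b(2, 15), D(-13, 1)) + 7193) = sqrt((15**2 + (-4 - 1*1)**3 - 12*(-4 - 1*1) + 4*(-4 - 1*1)**2) + 7193) = sqrt((225 + (-4 - 1)**3 - 12*(-4 - 1) + 4*(-4 - 1)**2) + 7193) = sqrt((225 + (-5)**3 - 12*(-5) + 4*(-5)**2) + 7193) = sqrt((225 - 125 + 60 + 4*25) + 7193) = sqrt((225 - 125 + 60 + 100) + 7193) = sqrt(260 + 7193) = sqrt(7453)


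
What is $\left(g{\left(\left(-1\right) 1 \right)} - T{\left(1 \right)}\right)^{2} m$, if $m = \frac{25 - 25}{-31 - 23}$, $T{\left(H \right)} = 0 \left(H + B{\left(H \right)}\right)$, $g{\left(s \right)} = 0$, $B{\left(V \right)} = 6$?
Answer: $0$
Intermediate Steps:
$T{\left(H \right)} = 0$ ($T{\left(H \right)} = 0 \left(H + 6\right) = 0 \left(6 + H\right) = 0$)
$m = 0$ ($m = \frac{0}{-54} = 0 \left(- \frac{1}{54}\right) = 0$)
$\left(g{\left(\left(-1\right) 1 \right)} - T{\left(1 \right)}\right)^{2} m = \left(0 - 0\right)^{2} \cdot 0 = \left(0 + 0\right)^{2} \cdot 0 = 0^{2} \cdot 0 = 0 \cdot 0 = 0$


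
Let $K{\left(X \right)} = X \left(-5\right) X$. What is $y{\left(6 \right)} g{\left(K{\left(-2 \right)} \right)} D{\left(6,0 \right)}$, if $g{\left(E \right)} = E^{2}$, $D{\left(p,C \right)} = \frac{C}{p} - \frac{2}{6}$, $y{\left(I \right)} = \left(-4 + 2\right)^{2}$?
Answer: $- \frac{1600}{3} \approx -533.33$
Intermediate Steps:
$K{\left(X \right)} = - 5 X^{2}$ ($K{\left(X \right)} = - 5 X X = - 5 X^{2}$)
$y{\left(I \right)} = 4$ ($y{\left(I \right)} = \left(-2\right)^{2} = 4$)
$D{\left(p,C \right)} = - \frac{1}{3} + \frac{C}{p}$ ($D{\left(p,C \right)} = \frac{C}{p} - \frac{1}{3} = - \frac{1}{3} + \frac{C}{p}$)
$y{\left(6 \right)} g{\left(K{\left(-2 \right)} \right)} D{\left(6,0 \right)} = 4 \left(- 5 \left(-2\right)^{2}\right)^{2} \frac{0 - 2}{6} = 4 \left(\left(-5\right) 4\right)^{2} \frac{0 - 2}{6} = 4 \left(-20\right)^{2} \cdot \frac{1}{6} \left(-2\right) = 4 \cdot 400 \left(- \frac{1}{3}\right) = 1600 \left(- \frac{1}{3}\right) = - \frac{1600}{3}$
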